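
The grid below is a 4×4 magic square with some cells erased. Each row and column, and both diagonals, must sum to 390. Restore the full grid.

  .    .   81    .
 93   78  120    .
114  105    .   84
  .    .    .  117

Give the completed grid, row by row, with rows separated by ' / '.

From row 2, 390 − (93 + 78 + 120) gives (2,4) = 99.
Row 3 must total 390; the given cells sum to 303, so (3,3) = 87.
Column 3 needs 390; the known cells sum to 288, so (4,3) = 102.
From column 4, 390 − (99 + 84 + 117) gives (1,4) = 90.
Main diagonal needs 390; the known cells sum to 282, so (1,1) = 108.
Anti-diagonal must total 390; the given cells sum to 315, so (4,1) = 75.
Row 1: 108 + 81 + 90 + ? = 390, so (1,2) = 111.
From row 4, 390 − (75 + 102 + 117) gives (4,2) = 96.

108 111 81 90 / 93 78 120 99 / 114 105 87 84 / 75 96 102 117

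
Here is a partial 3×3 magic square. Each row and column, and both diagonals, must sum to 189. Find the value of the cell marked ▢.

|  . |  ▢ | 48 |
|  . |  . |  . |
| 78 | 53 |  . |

73

Row 3: 78 + 53 + ? = 189, so (3,3) = 58.
Using column 3: 48 + 58 + ? → (2,3) = 189 − 106 = 83.
Using anti-diagonal: 48 + 78 + ? → (2,2) = 189 − 126 = 63.
Using row 2: 63 + 83 + ? → (2,1) = 189 − 146 = 43.
From column 1, 189 − (43 + 78) gives (1,1) = 68.
Column 2 needs 189; the known cells sum to 116, so (1,2) = 73.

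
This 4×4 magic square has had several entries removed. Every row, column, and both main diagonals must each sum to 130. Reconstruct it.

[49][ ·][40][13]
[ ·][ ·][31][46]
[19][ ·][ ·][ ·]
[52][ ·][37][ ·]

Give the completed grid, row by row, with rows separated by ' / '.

49 28 40 13 / 10 43 31 46 / 19 34 22 55 / 52 25 37 16

Row 1 must total 130; the given cells sum to 102, so (1,2) = 28.
From column 1, 130 − (49 + 19 + 52) gives (2,1) = 10.
Using column 3: 40 + 31 + 37 + ? → (3,3) = 130 − 108 = 22.
Anti-diagonal: 13 + 31 + 52 + ? = 130, so (3,2) = 34.
Using row 2: 10 + 31 + 46 + ? → (2,2) = 130 − 87 = 43.
Row 3 must total 130; the given cells sum to 75, so (3,4) = 55.
Using column 2: 28 + 43 + 34 + ? → (4,2) = 130 − 105 = 25.
The remaining cell in column 4 is (4,4) = 130 − 114 = 16.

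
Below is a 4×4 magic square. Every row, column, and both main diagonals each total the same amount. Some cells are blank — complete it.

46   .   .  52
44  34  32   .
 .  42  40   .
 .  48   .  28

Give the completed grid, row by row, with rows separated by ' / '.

46 24 26 52 / 44 34 32 38 / 36 42 40 30 / 22 48 50 28

Main diagonal is already complete: 46 + 34 + 40 + 28 = 148, so that is the magic constant.
Row 2 must total 148; the given cells sum to 110, so (2,4) = 38.
Column 2 must total 148; the given cells sum to 124, so (1,2) = 24.
From column 4, 148 − (52 + 38 + 28) gives (3,4) = 30.
Anti-diagonal needs 148; the known cells sum to 126, so (4,1) = 22.
Row 1 needs 148; the known cells sum to 122, so (1,3) = 26.
The remaining cell in row 3 is (3,1) = 148 − 112 = 36.
Row 4 must total 148; the given cells sum to 98, so (4,3) = 50.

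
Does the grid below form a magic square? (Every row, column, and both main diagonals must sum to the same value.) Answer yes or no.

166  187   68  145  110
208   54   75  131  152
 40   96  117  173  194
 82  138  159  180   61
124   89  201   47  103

Row 1: 166 + 187 + 68 + 145 + 110 = 676.
Row 2: 208 + 54 + 75 + 131 + 152 = 620.
Row 3: 40 + 96 + 117 + 173 + 194 = 620.
Row 4: 82 + 138 + 159 + 180 + 61 = 620.
Row 5: 124 + 89 + 201 + 47 + 103 = 564.
Column 1: 166 + 208 + 40 + 82 + 124 = 620.
Column 2: 187 + 54 + 96 + 138 + 89 = 564.
Column 3: 68 + 75 + 117 + 159 + 201 = 620.
Column 4: 145 + 131 + 173 + 180 + 47 = 676.
Column 5: 110 + 152 + 194 + 61 + 103 = 620.
Main diagonal: 166 + 54 + 117 + 180 + 103 = 620.
Anti-diagonal: 110 + 131 + 117 + 138 + 124 = 620.

No — row 3 sums to 620 but row 1 sums to 676.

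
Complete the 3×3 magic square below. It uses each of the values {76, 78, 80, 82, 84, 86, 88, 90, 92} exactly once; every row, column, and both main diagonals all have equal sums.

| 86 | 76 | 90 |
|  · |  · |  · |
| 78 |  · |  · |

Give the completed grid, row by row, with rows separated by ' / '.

86 76 90 / 88 84 80 / 78 92 82

The 9 entries sum to 756, so each line sums to 756/3 = 252.
Column 1 needs 252; the known cells sum to 164, so (2,1) = 88.
Anti-diagonal must total 252; the given cells sum to 168, so (2,2) = 84.
From row 2, 252 − (88 + 84) gives (2,3) = 80.
Using column 2: 76 + 84 + ? → (3,2) = 252 − 160 = 92.
The remaining cell in column 3 is (3,3) = 252 − 170 = 82.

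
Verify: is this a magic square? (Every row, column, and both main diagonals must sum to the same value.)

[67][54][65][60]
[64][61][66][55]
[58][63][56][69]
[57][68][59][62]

Row 1: 67 + 54 + 65 + 60 = 246.
Row 2: 64 + 61 + 66 + 55 = 246.
Row 3: 58 + 63 + 56 + 69 = 246.
Row 4: 57 + 68 + 59 + 62 = 246.
Column 1: 67 + 64 + 58 + 57 = 246.
Column 2: 54 + 61 + 63 + 68 = 246.
Column 3: 65 + 66 + 56 + 59 = 246.
Column 4: 60 + 55 + 69 + 62 = 246.
Main diagonal: 67 + 61 + 56 + 62 = 246.
Anti-diagonal: 60 + 66 + 63 + 57 = 246.
All lines sum to 246.

Yes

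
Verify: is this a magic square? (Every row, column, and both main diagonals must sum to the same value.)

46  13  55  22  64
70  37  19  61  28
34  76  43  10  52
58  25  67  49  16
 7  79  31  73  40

No — column 3 sums to 215 but row 1 sums to 200.

Row 1: 46 + 13 + 55 + 22 + 64 = 200.
Row 2: 70 + 37 + 19 + 61 + 28 = 215.
Row 3: 34 + 76 + 43 + 10 + 52 = 215.
Row 4: 58 + 25 + 67 + 49 + 16 = 215.
Row 5: 7 + 79 + 31 + 73 + 40 = 230.
Column 1: 46 + 70 + 34 + 58 + 7 = 215.
Column 2: 13 + 37 + 76 + 25 + 79 = 230.
Column 3: 55 + 19 + 43 + 67 + 31 = 215.
Column 4: 22 + 61 + 10 + 49 + 73 = 215.
Column 5: 64 + 28 + 52 + 16 + 40 = 200.
Main diagonal: 46 + 37 + 43 + 49 + 40 = 215.
Anti-diagonal: 64 + 61 + 43 + 25 + 7 = 200.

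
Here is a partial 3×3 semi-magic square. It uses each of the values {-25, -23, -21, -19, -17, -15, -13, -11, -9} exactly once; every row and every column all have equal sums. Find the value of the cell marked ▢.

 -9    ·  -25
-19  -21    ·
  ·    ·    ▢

-15

The 9 entries sum to -153, so each line sums to -153/3 = -51.
The remaining cell in row 1 is (1,2) = -51 − (-34) = -17.
Row 2: -19 + (-21) + ? = -51, so (2,3) = -11.
Column 1: -9 + (-19) + ? = -51, so (3,1) = -23.
Column 2 needs -51; the known cells sum to -38, so (3,2) = -13.
Column 3 needs -51; the known cells sum to -36, so (3,3) = -15.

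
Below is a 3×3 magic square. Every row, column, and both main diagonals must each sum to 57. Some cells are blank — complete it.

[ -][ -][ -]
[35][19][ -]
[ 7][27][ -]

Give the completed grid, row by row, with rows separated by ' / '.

15 11 31 / 35 19 3 / 7 27 23

Using row 2: 35 + 19 + ? → (2,3) = 57 − 54 = 3.
Row 3 must total 57; the given cells sum to 34, so (3,3) = 23.
From column 1, 57 − (35 + 7) gives (1,1) = 15.
Column 2: 19 + 27 + ? = 57, so (1,2) = 11.
Column 3 must total 57; the given cells sum to 26, so (1,3) = 31.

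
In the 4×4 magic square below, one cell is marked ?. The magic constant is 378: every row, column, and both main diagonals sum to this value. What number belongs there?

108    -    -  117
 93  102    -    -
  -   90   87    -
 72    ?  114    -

Column 1 needs 378; the known cells sum to 273, so (3,1) = 105.
Main diagonal needs 378; the known cells sum to 297, so (4,4) = 81.
Anti-diagonal must total 378; the given cells sum to 279, so (2,3) = 99.
Row 2 must total 378; the given cells sum to 294, so (2,4) = 84.
Row 3 needs 378; the known cells sum to 282, so (3,4) = 96.
Using row 4: 72 + 114 + 81 + ? → (4,2) = 378 − 267 = 111.

111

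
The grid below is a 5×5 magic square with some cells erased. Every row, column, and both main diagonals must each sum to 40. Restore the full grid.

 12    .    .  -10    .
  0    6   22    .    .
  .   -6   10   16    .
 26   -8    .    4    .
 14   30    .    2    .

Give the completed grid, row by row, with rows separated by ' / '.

Column 1 must total 40; the given cells sum to 52, so (3,1) = -12.
The remaining cell in column 2 is (1,2) = 40 − 22 = 18.
Using column 4: -10 + 16 + 4 + 2 + ? → (2,4) = 40 − 12 = 28.
Main diagonal needs 40; the known cells sum to 32, so (5,5) = 8.
Anti-diagonal: 28 + 10 + (-8) + 14 + ? = 40, so (1,5) = -4.
Row 1 needs 40; the known cells sum to 16, so (1,3) = 24.
From row 2, 40 − (0 + 6 + 22 + 28) gives (2,5) = -16.
From row 3, 40 − (-12 + (-6) + 10 + 16) gives (3,5) = 32.
From row 5, 40 − (14 + 30 + 2 + 8) gives (5,3) = -14.
Column 3 needs 40; the known cells sum to 42, so (4,3) = -2.
Column 5: -4 + (-16) + 32 + 8 + ? = 40, so (4,5) = 20.

12 18 24 -10 -4 / 0 6 22 28 -16 / -12 -6 10 16 32 / 26 -8 -2 4 20 / 14 30 -14 2 8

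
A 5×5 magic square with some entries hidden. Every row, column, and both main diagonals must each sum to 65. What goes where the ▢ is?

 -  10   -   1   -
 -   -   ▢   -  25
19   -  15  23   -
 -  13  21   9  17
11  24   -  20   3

From row 4, 65 − (13 + 21 + 9 + 17) gives (4,1) = 5.
The remaining cell in row 5 is (5,3) = 65 − 58 = 7.
Column 4 needs 65; the known cells sum to 53, so (2,4) = 12.
Using anti-diagonal: 12 + 15 + 13 + 11 + ? → (1,5) = 65 − 51 = 14.
Column 5 needs 65; the known cells sum to 59, so (3,5) = 6.
Row 3 needs 65; the known cells sum to 63, so (3,2) = 2.
Using column 2: 10 + 2 + 13 + 24 + ? → (2,2) = 65 − 49 = 16.
The remaining cell in main diagonal is (1,1) = 65 − 43 = 22.
Row 1 needs 65; the known cells sum to 47, so (1,3) = 18.
From column 1, 65 − (22 + 19 + 5 + 11) gives (2,1) = 8.
From column 3, 65 − (18 + 15 + 21 + 7) gives (2,3) = 4.

4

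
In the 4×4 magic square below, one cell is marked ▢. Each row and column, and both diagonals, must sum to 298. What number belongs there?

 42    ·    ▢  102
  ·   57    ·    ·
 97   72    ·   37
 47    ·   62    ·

Row 3 needs 298; the known cells sum to 206, so (3,3) = 92.
Column 1 needs 298; the known cells sum to 186, so (2,1) = 112.
Using main diagonal: 42 + 57 + 92 + ? → (4,4) = 298 − 191 = 107.
The remaining cell in anti-diagonal is (2,3) = 298 − 221 = 77.
Row 2 needs 298; the known cells sum to 246, so (2,4) = 52.
Row 4 must total 298; the given cells sum to 216, so (4,2) = 82.
The remaining cell in column 2 is (1,2) = 298 − 211 = 87.
Column 3 needs 298; the known cells sum to 231, so (1,3) = 67.

67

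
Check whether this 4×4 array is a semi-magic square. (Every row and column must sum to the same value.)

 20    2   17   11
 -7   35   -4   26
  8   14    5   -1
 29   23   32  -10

Row 1: 20 + 2 + 17 + 11 = 50.
Row 2: -7 + 35 + (-4) + 26 = 50.
Row 3: 8 + 14 + 5 + (-1) = 26.
Row 4: 29 + 23 + 32 + (-10) = 74.
Column 1: 20 + (-7) + 8 + 29 = 50.
Column 2: 2 + 35 + 14 + 23 = 74.
Column 3: 17 + (-4) + 5 + 32 = 50.
Column 4: 11 + 26 + (-1) + (-10) = 26.

No — column 3 sums to 50 but row 4 sums to 74.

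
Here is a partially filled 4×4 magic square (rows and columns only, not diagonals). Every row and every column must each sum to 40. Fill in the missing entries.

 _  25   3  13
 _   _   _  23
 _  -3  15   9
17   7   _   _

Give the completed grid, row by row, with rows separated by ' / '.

-1 25 3 13 / 5 11 1 23 / 19 -3 15 9 / 17 7 21 -5

Row 1: 25 + 3 + 13 + ? = 40, so (1,1) = -1.
Row 3 must total 40; the given cells sum to 21, so (3,1) = 19.
The remaining cell in column 1 is (2,1) = 40 − 35 = 5.
Using column 2: 25 + (-3) + 7 + ? → (2,2) = 40 − 29 = 11.
Using column 4: 13 + 23 + 9 + ? → (4,4) = 40 − 45 = -5.
Row 2: 5 + 11 + 23 + ? = 40, so (2,3) = 1.
From row 4, 40 − (17 + 7 + (-5)) gives (4,3) = 21.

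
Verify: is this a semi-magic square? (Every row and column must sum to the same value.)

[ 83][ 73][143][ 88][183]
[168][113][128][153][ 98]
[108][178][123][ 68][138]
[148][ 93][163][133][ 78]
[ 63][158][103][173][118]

Row 1: 83 + 73 + 143 + 88 + 183 = 570.
Row 2: 168 + 113 + 128 + 153 + 98 = 660.
Row 3: 108 + 178 + 123 + 68 + 138 = 615.
Row 4: 148 + 93 + 163 + 133 + 78 = 615.
Row 5: 63 + 158 + 103 + 173 + 118 = 615.
Column 1: 83 + 168 + 108 + 148 + 63 = 570.
Column 2: 73 + 113 + 178 + 93 + 158 = 615.
Column 3: 143 + 128 + 123 + 163 + 103 = 660.
Column 4: 88 + 153 + 68 + 133 + 173 = 615.
Column 5: 183 + 98 + 138 + 78 + 118 = 615.

No — row 3 sums to 615 but row 2 sums to 660.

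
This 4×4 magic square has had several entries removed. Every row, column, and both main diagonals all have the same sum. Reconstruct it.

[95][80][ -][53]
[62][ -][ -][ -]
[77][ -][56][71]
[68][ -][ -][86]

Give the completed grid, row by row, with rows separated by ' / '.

Column 1 is already complete: 95 + 62 + 77 + 68 = 302, so that is the magic constant.
Row 1: 95 + 80 + 53 + ? = 302, so (1,3) = 74.
Row 3 must total 302; the given cells sum to 204, so (3,2) = 98.
Column 4 must total 302; the given cells sum to 210, so (2,4) = 92.
From main diagonal, 302 − (95 + 56 + 86) gives (2,2) = 65.
From anti-diagonal, 302 − (53 + 98 + 68) gives (2,3) = 83.
Column 2 must total 302; the given cells sum to 243, so (4,2) = 59.
Column 3 must total 302; the given cells sum to 213, so (4,3) = 89.

95 80 74 53 / 62 65 83 92 / 77 98 56 71 / 68 59 89 86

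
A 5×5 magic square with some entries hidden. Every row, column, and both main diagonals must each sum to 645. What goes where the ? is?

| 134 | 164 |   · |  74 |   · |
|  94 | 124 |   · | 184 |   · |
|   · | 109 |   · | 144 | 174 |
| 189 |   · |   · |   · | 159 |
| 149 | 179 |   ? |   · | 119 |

The remaining cell in column 1 is (3,1) = 645 − 566 = 79.
From column 2, 645 − (164 + 124 + 109 + 179) gives (4,2) = 69.
Row 3: 79 + 109 + 144 + 174 + ? = 645, so (3,3) = 139.
Main diagonal needs 645; the known cells sum to 516, so (4,4) = 129.
From anti-diagonal, 645 − (184 + 139 + 69 + 149) gives (1,5) = 104.
The remaining cell in row 1 is (1,3) = 645 − 476 = 169.
Row 4 needs 645; the known cells sum to 546, so (4,3) = 99.
From column 4, 645 − (74 + 184 + 144 + 129) gives (5,4) = 114.
Column 5 needs 645; the known cells sum to 556, so (2,5) = 89.
Row 2 needs 645; the known cells sum to 491, so (2,3) = 154.
Using row 5: 149 + 179 + 114 + 119 + ? → (5,3) = 645 − 561 = 84.

84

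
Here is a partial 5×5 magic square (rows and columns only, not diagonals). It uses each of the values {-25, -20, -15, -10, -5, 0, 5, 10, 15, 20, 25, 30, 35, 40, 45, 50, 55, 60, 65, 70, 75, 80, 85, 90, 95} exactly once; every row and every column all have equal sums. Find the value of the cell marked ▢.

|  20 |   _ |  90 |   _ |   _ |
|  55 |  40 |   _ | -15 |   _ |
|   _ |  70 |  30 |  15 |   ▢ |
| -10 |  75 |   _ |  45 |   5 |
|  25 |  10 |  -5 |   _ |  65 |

The 25 entries sum to 875, so each line sums to 875/5 = 175.
Row 4 must total 175; the given cells sum to 115, so (4,3) = 60.
Using row 5: 25 + 10 + (-5) + 65 + ? → (5,4) = 175 − 95 = 80.
The remaining cell in column 1 is (3,1) = 175 − 90 = 85.
Using column 2: 40 + 70 + 75 + 10 + ? → (1,2) = 175 − 195 = -20.
Column 3: 90 + 30 + 60 + (-5) + ? = 175, so (2,3) = 0.
Column 4 must total 175; the given cells sum to 125, so (1,4) = 50.
Row 1 must total 175; the given cells sum to 140, so (1,5) = 35.
Row 2 must total 175; the given cells sum to 80, so (2,5) = 95.
Row 3 must total 175; the given cells sum to 200, so (3,5) = -25.

-25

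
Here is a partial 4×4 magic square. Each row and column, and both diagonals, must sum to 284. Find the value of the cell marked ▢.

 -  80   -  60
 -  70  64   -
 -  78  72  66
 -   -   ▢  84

Row 3 must total 284; the given cells sum to 216, so (3,1) = 68.
From column 2, 284 − (80 + 70 + 78) gives (4,2) = 56.
From column 4, 284 − (60 + 66 + 84) gives (2,4) = 74.
The remaining cell in main diagonal is (1,1) = 284 − 226 = 58.
Using anti-diagonal: 60 + 64 + 78 + ? → (4,1) = 284 − 202 = 82.
From row 1, 284 − (58 + 80 + 60) gives (1,3) = 86.
The remaining cell in row 2 is (2,1) = 284 − 208 = 76.
From row 4, 284 − (82 + 56 + 84) gives (4,3) = 62.

62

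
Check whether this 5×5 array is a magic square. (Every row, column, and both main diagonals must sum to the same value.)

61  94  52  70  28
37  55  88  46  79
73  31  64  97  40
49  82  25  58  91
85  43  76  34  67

Row 1: 61 + 94 + 52 + 70 + 28 = 305.
Row 2: 37 + 55 + 88 + 46 + 79 = 305.
Row 3: 73 + 31 + 64 + 97 + 40 = 305.
Row 4: 49 + 82 + 25 + 58 + 91 = 305.
Row 5: 85 + 43 + 76 + 34 + 67 = 305.
Column 1: 61 + 37 + 73 + 49 + 85 = 305.
Column 2: 94 + 55 + 31 + 82 + 43 = 305.
Column 3: 52 + 88 + 64 + 25 + 76 = 305.
Column 4: 70 + 46 + 97 + 58 + 34 = 305.
Column 5: 28 + 79 + 40 + 91 + 67 = 305.
Main diagonal: 61 + 55 + 64 + 58 + 67 = 305.
Anti-diagonal: 28 + 46 + 64 + 82 + 85 = 305.
All lines sum to 305.

Yes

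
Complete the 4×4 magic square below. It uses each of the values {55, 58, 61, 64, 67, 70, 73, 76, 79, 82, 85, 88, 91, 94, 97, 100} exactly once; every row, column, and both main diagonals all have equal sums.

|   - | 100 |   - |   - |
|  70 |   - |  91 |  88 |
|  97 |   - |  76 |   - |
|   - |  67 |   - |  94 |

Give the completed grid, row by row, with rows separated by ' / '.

The 16 entries sum to 1240, so each line sums to 1240/4 = 310.
Row 2 must total 310; the given cells sum to 249, so (2,2) = 61.
Column 2 needs 310; the known cells sum to 228, so (3,2) = 82.
Main diagonal needs 310; the known cells sum to 231, so (1,1) = 79.
Using row 3: 97 + 82 + 76 + ? → (3,4) = 310 − 255 = 55.
The remaining cell in column 1 is (4,1) = 310 − 246 = 64.
The remaining cell in column 4 is (1,4) = 310 − 237 = 73.
Row 1 needs 310; the known cells sum to 252, so (1,3) = 58.
Row 4 must total 310; the given cells sum to 225, so (4,3) = 85.

79 100 58 73 / 70 61 91 88 / 97 82 76 55 / 64 67 85 94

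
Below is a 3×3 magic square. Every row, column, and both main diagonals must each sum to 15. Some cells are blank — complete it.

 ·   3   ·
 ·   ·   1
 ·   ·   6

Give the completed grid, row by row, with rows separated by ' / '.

Column 3: 1 + 6 + ? = 15, so (1,3) = 8.
Row 1 needs 15; the known cells sum to 11, so (1,1) = 4.
Main diagonal: 4 + 6 + ? = 15, so (2,2) = 5.
Anti-diagonal: 8 + 5 + ? = 15, so (3,1) = 2.
Using row 2: 5 + 1 + ? → (2,1) = 15 − 6 = 9.
Row 3 needs 15; the known cells sum to 8, so (3,2) = 7.

4 3 8 / 9 5 1 / 2 7 6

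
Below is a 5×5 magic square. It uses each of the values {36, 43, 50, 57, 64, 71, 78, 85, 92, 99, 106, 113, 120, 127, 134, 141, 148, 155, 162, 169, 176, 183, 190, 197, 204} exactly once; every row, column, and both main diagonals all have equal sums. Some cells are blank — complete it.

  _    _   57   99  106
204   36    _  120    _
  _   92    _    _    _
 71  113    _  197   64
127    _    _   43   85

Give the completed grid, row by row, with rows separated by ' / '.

The 25 entries sum to 3000, so each line sums to 3000/5 = 600.
Using row 4: 71 + 113 + 197 + 64 + ? → (4,3) = 600 − 445 = 155.
Using column 4: 99 + 120 + 197 + 43 + ? → (3,4) = 600 − 459 = 141.
Anti-diagonal: 106 + 120 + 113 + 127 + ? = 600, so (3,3) = 134.
Using main diagonal: 36 + 134 + 197 + 85 + ? → (1,1) = 600 − 452 = 148.
Row 1 must total 600; the given cells sum to 410, so (1,2) = 190.
Using column 1: 148 + 204 + 71 + 127 + ? → (3,1) = 600 − 550 = 50.
Column 2 needs 600; the known cells sum to 431, so (5,2) = 169.
Using row 3: 50 + 92 + 134 + 141 + ? → (3,5) = 600 − 417 = 183.
Row 5: 127 + 169 + 43 + 85 + ? = 600, so (5,3) = 176.
Column 3 needs 600; the known cells sum to 522, so (2,3) = 78.
The remaining cell in column 5 is (2,5) = 600 − 438 = 162.

148 190 57 99 106 / 204 36 78 120 162 / 50 92 134 141 183 / 71 113 155 197 64 / 127 169 176 43 85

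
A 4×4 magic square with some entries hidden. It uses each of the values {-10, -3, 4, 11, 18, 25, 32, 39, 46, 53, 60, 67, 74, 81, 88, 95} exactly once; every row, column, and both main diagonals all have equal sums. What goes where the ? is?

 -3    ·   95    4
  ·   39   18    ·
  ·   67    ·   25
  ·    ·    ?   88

11

The 16 entries sum to 680, so each line sums to 680/4 = 170.
Row 1 needs 170; the known cells sum to 96, so (1,2) = 74.
Using column 2: 74 + 39 + 67 + ? → (4,2) = 170 − 180 = -10.
Column 4: 4 + 25 + 88 + ? = 170, so (2,4) = 53.
Main diagonal needs 170; the known cells sum to 124, so (3,3) = 46.
The remaining cell in anti-diagonal is (4,1) = 170 − 89 = 81.
Row 2 needs 170; the known cells sum to 110, so (2,1) = 60.
The remaining cell in row 3 is (3,1) = 170 − 138 = 32.
From row 4, 170 − (81 + (-10) + 88) gives (4,3) = 11.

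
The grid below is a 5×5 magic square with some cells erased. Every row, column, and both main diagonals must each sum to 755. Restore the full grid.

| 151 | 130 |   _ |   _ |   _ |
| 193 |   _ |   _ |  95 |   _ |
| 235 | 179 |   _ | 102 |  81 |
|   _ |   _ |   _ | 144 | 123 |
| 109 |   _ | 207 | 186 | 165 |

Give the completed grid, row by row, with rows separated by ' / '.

151 130 74 228 172 / 193 137 116 95 214 / 235 179 158 102 81 / 67 221 200 144 123 / 109 88 207 186 165

The remaining cell in row 3 is (3,3) = 755 − 597 = 158.
Row 5 must total 755; the given cells sum to 667, so (5,2) = 88.
Column 1 needs 755; the known cells sum to 688, so (4,1) = 67.
Column 4 must total 755; the given cells sum to 527, so (1,4) = 228.
From main diagonal, 755 − (151 + 158 + 144 + 165) gives (2,2) = 137.
From column 2, 755 − (130 + 137 + 179 + 88) gives (4,2) = 221.
Anti-diagonal: 95 + 158 + 221 + 109 + ? = 755, so (1,5) = 172.
Row 1 needs 755; the known cells sum to 681, so (1,3) = 74.
Row 4 must total 755; the given cells sum to 555, so (4,3) = 200.
The remaining cell in column 3 is (2,3) = 755 − 639 = 116.
From column 5, 755 − (172 + 81 + 123 + 165) gives (2,5) = 214.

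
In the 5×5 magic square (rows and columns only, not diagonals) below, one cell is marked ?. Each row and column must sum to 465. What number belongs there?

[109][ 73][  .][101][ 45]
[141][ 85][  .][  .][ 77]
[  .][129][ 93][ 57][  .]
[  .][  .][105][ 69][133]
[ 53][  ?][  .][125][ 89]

Row 1 must total 465; the given cells sum to 328, so (1,3) = 137.
From column 4, 465 − (101 + 57 + 69 + 125) gives (2,4) = 113.
Column 5: 45 + 77 + 133 + 89 + ? = 465, so (3,5) = 121.
From row 2, 465 − (141 + 85 + 113 + 77) gives (2,3) = 49.
From row 3, 465 − (129 + 93 + 57 + 121) gives (3,1) = 65.
Column 1 needs 465; the known cells sum to 368, so (4,1) = 97.
The remaining cell in column 3 is (5,3) = 465 − 384 = 81.
The remaining cell in row 4 is (4,2) = 465 − 404 = 61.
Row 5 needs 465; the known cells sum to 348, so (5,2) = 117.

117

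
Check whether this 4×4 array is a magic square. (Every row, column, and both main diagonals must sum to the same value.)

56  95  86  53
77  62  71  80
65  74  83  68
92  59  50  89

Row 1: 56 + 95 + 86 + 53 = 290.
Row 2: 77 + 62 + 71 + 80 = 290.
Row 3: 65 + 74 + 83 + 68 = 290.
Row 4: 92 + 59 + 50 + 89 = 290.
Column 1: 56 + 77 + 65 + 92 = 290.
Column 2: 95 + 62 + 74 + 59 = 290.
Column 3: 86 + 71 + 83 + 50 = 290.
Column 4: 53 + 80 + 68 + 89 = 290.
Main diagonal: 56 + 62 + 83 + 89 = 290.
Anti-diagonal: 53 + 71 + 74 + 92 = 290.
All lines sum to 290.

Yes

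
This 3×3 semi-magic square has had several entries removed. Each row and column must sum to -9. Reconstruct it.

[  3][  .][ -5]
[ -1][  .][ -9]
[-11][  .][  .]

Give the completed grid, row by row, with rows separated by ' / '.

3 -7 -5 / -1 1 -9 / -11 -3 5

Row 1 needs -9; the known cells sum to -2, so (1,2) = -7.
Row 2: -1 + (-9) + ? = -9, so (2,2) = 1.
Column 2: -7 + 1 + ? = -9, so (3,2) = -3.
Column 3 needs -9; the known cells sum to -14, so (3,3) = 5.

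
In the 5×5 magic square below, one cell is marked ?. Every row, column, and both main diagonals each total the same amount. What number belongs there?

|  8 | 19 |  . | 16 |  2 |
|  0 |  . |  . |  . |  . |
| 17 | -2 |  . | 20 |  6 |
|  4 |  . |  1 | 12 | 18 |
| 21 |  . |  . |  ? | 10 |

Column 1 is complete and sums to 50; that is the magic constant.
Row 1: 8 + 19 + 16 + 2 + ? = 50, so (1,3) = 5.
From row 3, 50 − (17 + (-2) + 20 + 6) gives (3,3) = 9.
Row 4 must total 50; the given cells sum to 35, so (4,2) = 15.
Column 5: 2 + 6 + 18 + 10 + ? = 50, so (2,5) = 14.
Main diagonal must total 50; the given cells sum to 39, so (2,2) = 11.
Using anti-diagonal: 2 + 9 + 15 + 21 + ? → (2,4) = 50 − 47 = 3.
Row 2 needs 50; the known cells sum to 28, so (2,3) = 22.
Column 2 needs 50; the known cells sum to 43, so (5,2) = 7.
Using column 3: 5 + 22 + 9 + 1 + ? → (5,3) = 50 − 37 = 13.
Column 4: 16 + 3 + 20 + 12 + ? = 50, so (5,4) = -1.

-1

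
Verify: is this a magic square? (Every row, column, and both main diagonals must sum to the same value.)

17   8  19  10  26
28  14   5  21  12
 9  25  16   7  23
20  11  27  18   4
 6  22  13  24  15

Row 1: 17 + 8 + 19 + 10 + 26 = 80.
Row 2: 28 + 14 + 5 + 21 + 12 = 80.
Row 3: 9 + 25 + 16 + 7 + 23 = 80.
Row 4: 20 + 11 + 27 + 18 + 4 = 80.
Row 5: 6 + 22 + 13 + 24 + 15 = 80.
Column 1: 17 + 28 + 9 + 20 + 6 = 80.
Column 2: 8 + 14 + 25 + 11 + 22 = 80.
Column 3: 19 + 5 + 16 + 27 + 13 = 80.
Column 4: 10 + 21 + 7 + 18 + 24 = 80.
Column 5: 26 + 12 + 23 + 4 + 15 = 80.
Main diagonal: 17 + 14 + 16 + 18 + 15 = 80.
Anti-diagonal: 26 + 21 + 16 + 11 + 6 = 80.
All lines sum to 80.

Yes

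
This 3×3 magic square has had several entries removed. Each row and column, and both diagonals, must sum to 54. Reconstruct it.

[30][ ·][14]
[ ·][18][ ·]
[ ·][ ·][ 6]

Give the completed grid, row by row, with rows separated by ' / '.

Row 1 must total 54; the given cells sum to 44, so (1,2) = 10.
Column 2 must total 54; the given cells sum to 28, so (3,2) = 26.
Column 3 must total 54; the given cells sum to 20, so (2,3) = 34.
Using anti-diagonal: 14 + 18 + ? → (3,1) = 54 − 32 = 22.
From row 2, 54 − (18 + 34) gives (2,1) = 2.

30 10 14 / 2 18 34 / 22 26 6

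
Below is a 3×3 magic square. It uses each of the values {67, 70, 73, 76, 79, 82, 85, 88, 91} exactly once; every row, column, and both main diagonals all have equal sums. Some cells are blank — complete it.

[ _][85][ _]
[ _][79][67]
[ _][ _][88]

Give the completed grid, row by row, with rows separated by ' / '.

The 9 entries sum to 711, so each line sums to 711/3 = 237.
Using row 2: 79 + 67 + ? → (2,1) = 237 − 146 = 91.
Column 2 needs 237; the known cells sum to 164, so (3,2) = 73.
Column 3 needs 237; the known cells sum to 155, so (1,3) = 82.
Main diagonal: 79 + 88 + ? = 237, so (1,1) = 70.
Anti-diagonal needs 237; the known cells sum to 161, so (3,1) = 76.

70 85 82 / 91 79 67 / 76 73 88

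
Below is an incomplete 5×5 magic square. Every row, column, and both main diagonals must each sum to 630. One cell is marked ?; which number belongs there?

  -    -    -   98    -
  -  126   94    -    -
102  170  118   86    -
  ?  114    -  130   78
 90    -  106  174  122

146

Using row 3: 102 + 170 + 118 + 86 + ? → (3,5) = 630 − 476 = 154.
Row 5: 90 + 106 + 174 + 122 + ? = 630, so (5,2) = 138.
Column 2 needs 630; the known cells sum to 548, so (1,2) = 82.
The remaining cell in column 4 is (2,4) = 630 − 488 = 142.
Main diagonal: 126 + 118 + 130 + 122 + ? = 630, so (1,1) = 134.
Using anti-diagonal: 142 + 118 + 114 + 90 + ? → (1,5) = 630 − 464 = 166.
The remaining cell in row 1 is (1,3) = 630 − 480 = 150.
The remaining cell in column 3 is (4,3) = 630 − 468 = 162.
Column 5: 166 + 154 + 78 + 122 + ? = 630, so (2,5) = 110.
Using row 2: 126 + 94 + 142 + 110 + ? → (2,1) = 630 − 472 = 158.
Using row 4: 114 + 162 + 130 + 78 + ? → (4,1) = 630 − 484 = 146.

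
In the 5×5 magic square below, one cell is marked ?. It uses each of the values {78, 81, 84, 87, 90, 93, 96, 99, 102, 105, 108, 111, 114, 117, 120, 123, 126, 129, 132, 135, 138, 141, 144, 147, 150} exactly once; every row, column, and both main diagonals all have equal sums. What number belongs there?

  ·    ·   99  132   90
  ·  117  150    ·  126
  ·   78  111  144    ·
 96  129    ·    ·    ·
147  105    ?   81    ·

123

The 25 entries sum to 2850, so each line sums to 2850/5 = 570.
The remaining cell in column 2 is (1,2) = 570 − 429 = 141.
Anti-diagonal must total 570; the given cells sum to 477, so (2,4) = 93.
From row 1, 570 − (141 + 99 + 132 + 90) gives (1,1) = 108.
Row 2 needs 570; the known cells sum to 486, so (2,1) = 84.
Column 1 needs 570; the known cells sum to 435, so (3,1) = 135.
Using column 4: 132 + 93 + 144 + 81 + ? → (4,4) = 570 − 450 = 120.
Main diagonal must total 570; the given cells sum to 456, so (5,5) = 114.
The remaining cell in row 3 is (3,5) = 570 − 468 = 102.
From row 5, 570 − (147 + 105 + 81 + 114) gives (5,3) = 123.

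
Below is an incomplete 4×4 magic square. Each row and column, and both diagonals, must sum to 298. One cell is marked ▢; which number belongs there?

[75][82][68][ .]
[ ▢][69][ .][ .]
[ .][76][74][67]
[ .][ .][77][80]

72

Row 1 must total 298; the given cells sum to 225, so (1,4) = 73.
Row 3 needs 298; the known cells sum to 217, so (3,1) = 81.
Column 2: 82 + 69 + 76 + ? = 298, so (4,2) = 71.
The remaining cell in column 3 is (2,3) = 298 − 219 = 79.
Column 4 needs 298; the known cells sum to 220, so (2,4) = 78.
Using anti-diagonal: 73 + 79 + 76 + ? → (4,1) = 298 − 228 = 70.
The remaining cell in row 2 is (2,1) = 298 − 226 = 72.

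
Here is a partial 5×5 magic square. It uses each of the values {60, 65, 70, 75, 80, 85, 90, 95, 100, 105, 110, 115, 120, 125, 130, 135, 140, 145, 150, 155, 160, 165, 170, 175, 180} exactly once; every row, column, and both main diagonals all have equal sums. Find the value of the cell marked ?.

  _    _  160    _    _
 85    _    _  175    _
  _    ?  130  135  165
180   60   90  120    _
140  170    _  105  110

The 25 entries sum to 3000, so each line sums to 3000/5 = 600.
Using row 4: 180 + 60 + 90 + 120 + ? → (4,5) = 600 − 450 = 150.
Row 5 must total 600; the given cells sum to 525, so (5,3) = 75.
Using column 3: 160 + 130 + 90 + 75 + ? → (2,3) = 600 − 455 = 145.
Column 4: 175 + 135 + 120 + 105 + ? = 600, so (1,4) = 65.
Anti-diagonal needs 600; the known cells sum to 505, so (1,5) = 95.
Column 5: 95 + 165 + 150 + 110 + ? = 600, so (2,5) = 80.
Row 2 needs 600; the known cells sum to 485, so (2,2) = 115.
Main diagonal must total 600; the given cells sum to 475, so (1,1) = 125.
Row 1 must total 600; the given cells sum to 445, so (1,2) = 155.
Column 1: 125 + 85 + 180 + 140 + ? = 600, so (3,1) = 70.
Column 2: 155 + 115 + 60 + 170 + ? = 600, so (3,2) = 100.

100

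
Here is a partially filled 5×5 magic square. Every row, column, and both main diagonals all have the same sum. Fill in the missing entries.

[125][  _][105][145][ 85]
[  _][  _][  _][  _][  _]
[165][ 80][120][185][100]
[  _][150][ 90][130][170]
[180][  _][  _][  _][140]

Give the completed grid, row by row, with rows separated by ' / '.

125 190 105 145 85 / 70 135 175 115 155 / 165 80 120 185 100 / 110 150 90 130 170 / 180 95 160 75 140

Row 3 is already complete: 165 + 80 + 120 + 185 + 100 = 650, so that is the magic constant.
Row 1 must total 650; the given cells sum to 460, so (1,2) = 190.
Row 4 must total 650; the given cells sum to 540, so (4,1) = 110.
Column 1 must total 650; the given cells sum to 580, so (2,1) = 70.
From column 5, 650 − (85 + 100 + 170 + 140) gives (2,5) = 155.
From main diagonal, 650 − (125 + 120 + 130 + 140) gives (2,2) = 135.
Anti-diagonal: 85 + 120 + 150 + 180 + ? = 650, so (2,4) = 115.
Row 2: 70 + 135 + 115 + 155 + ? = 650, so (2,3) = 175.
From column 2, 650 − (190 + 135 + 80 + 150) gives (5,2) = 95.
From column 3, 650 − (105 + 175 + 120 + 90) gives (5,3) = 160.
The remaining cell in column 4 is (5,4) = 650 − 575 = 75.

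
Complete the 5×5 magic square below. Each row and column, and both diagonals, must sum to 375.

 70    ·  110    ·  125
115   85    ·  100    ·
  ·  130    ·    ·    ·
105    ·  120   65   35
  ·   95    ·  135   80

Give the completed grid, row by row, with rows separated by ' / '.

70 15 110 55 125 / 115 85 30 100 45 / 60 130 75 20 90 / 105 50 120 65 35 / 25 95 40 135 80

Using row 4: 105 + 120 + 65 + 35 + ? → (4,2) = 375 − 325 = 50.
The remaining cell in column 2 is (1,2) = 375 − 360 = 15.
Main diagonal must total 375; the given cells sum to 300, so (3,3) = 75.
Anti-diagonal must total 375; the given cells sum to 350, so (5,1) = 25.
Using row 1: 70 + 15 + 110 + 125 + ? → (1,4) = 375 − 320 = 55.
Row 5: 25 + 95 + 135 + 80 + ? = 375, so (5,3) = 40.
Column 1 needs 375; the known cells sum to 315, so (3,1) = 60.
The remaining cell in column 3 is (2,3) = 375 − 345 = 30.
Column 4 must total 375; the given cells sum to 355, so (3,4) = 20.
Row 2 must total 375; the given cells sum to 330, so (2,5) = 45.
Row 3 needs 375; the known cells sum to 285, so (3,5) = 90.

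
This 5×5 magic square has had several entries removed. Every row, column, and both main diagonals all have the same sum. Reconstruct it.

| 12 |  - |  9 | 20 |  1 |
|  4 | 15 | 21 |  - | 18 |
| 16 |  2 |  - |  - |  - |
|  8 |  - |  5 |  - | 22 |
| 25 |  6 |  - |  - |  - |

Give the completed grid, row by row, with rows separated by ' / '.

12 23 9 20 1 / 4 15 21 7 18 / 16 2 13 24 10 / 8 19 5 11 22 / 25 6 17 3 14

Column 1 is already complete: 12 + 4 + 16 + 8 + 25 = 65, so that is the magic constant.
Row 1: 12 + 9 + 20 + 1 + ? = 65, so (1,2) = 23.
Row 2: 4 + 15 + 21 + 18 + ? = 65, so (2,4) = 7.
Column 2: 23 + 15 + 2 + 6 + ? = 65, so (4,2) = 19.
The remaining cell in anti-diagonal is (3,3) = 65 − 52 = 13.
Row 4 needs 65; the known cells sum to 54, so (4,4) = 11.
The remaining cell in column 3 is (5,3) = 65 − 48 = 17.
Main diagonal must total 65; the given cells sum to 51, so (5,5) = 14.
Row 5 needs 65; the known cells sum to 62, so (5,4) = 3.
Column 4: 20 + 7 + 11 + 3 + ? = 65, so (3,4) = 24.
Using column 5: 1 + 18 + 22 + 14 + ? → (3,5) = 65 − 55 = 10.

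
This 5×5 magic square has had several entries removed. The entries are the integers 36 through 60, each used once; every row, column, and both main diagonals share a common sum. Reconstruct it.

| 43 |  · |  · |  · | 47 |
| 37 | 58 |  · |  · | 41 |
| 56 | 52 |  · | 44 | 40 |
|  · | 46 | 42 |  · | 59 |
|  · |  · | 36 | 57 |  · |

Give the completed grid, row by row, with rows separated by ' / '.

The entries are 36 through 60, which sum to 1200, so each line sums to 1200/5 = 240.
Row 3 needs 240; the known cells sum to 192, so (3,3) = 48.
The remaining cell in column 5 is (5,5) = 240 − 187 = 53.
From main diagonal, 240 − (43 + 58 + 48 + 53) gives (4,4) = 38.
Row 4 must total 240; the given cells sum to 185, so (4,1) = 55.
The remaining cell in column 1 is (5,1) = 240 − 191 = 49.
Anti-diagonal: 47 + 48 + 46 + 49 + ? = 240, so (2,4) = 50.
Using row 2: 37 + 58 + 50 + 41 + ? → (2,3) = 240 − 186 = 54.
Row 5 needs 240; the known cells sum to 195, so (5,2) = 45.
Column 2 must total 240; the given cells sum to 201, so (1,2) = 39.
Column 3: 54 + 48 + 42 + 36 + ? = 240, so (1,3) = 60.
Column 4 must total 240; the given cells sum to 189, so (1,4) = 51.

43 39 60 51 47 / 37 58 54 50 41 / 56 52 48 44 40 / 55 46 42 38 59 / 49 45 36 57 53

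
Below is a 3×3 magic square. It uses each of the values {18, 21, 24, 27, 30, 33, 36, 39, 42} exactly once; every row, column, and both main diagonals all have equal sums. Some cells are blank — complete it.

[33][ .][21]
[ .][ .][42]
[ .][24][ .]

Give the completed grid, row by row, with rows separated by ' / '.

33 36 21 / 18 30 42 / 39 24 27

The 9 entries sum to 270, so each line sums to 270/3 = 90.
Row 1: 33 + 21 + ? = 90, so (1,2) = 36.
Using column 2: 36 + 24 + ? → (2,2) = 90 − 60 = 30.
Column 3 needs 90; the known cells sum to 63, so (3,3) = 27.
Anti-diagonal needs 90; the known cells sum to 51, so (3,1) = 39.
The remaining cell in row 2 is (2,1) = 90 − 72 = 18.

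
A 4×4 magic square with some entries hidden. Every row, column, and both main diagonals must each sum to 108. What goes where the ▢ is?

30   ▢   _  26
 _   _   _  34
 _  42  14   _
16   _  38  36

The remaining cell in row 4 is (4,2) = 108 − 90 = 18.
The remaining cell in column 4 is (3,4) = 108 − 96 = 12.
Main diagonal: 30 + 14 + 36 + ? = 108, so (2,2) = 28.
The remaining cell in anti-diagonal is (2,3) = 108 − 84 = 24.
Row 2 must total 108; the given cells sum to 86, so (2,1) = 22.
The remaining cell in row 3 is (3,1) = 108 − 68 = 40.
From column 2, 108 − (28 + 42 + 18) gives (1,2) = 20.

20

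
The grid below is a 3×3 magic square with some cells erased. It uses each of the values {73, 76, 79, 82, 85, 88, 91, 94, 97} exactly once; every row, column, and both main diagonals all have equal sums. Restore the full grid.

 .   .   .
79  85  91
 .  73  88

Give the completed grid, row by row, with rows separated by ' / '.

82 97 76 / 79 85 91 / 94 73 88

The 9 entries sum to 765, so each line sums to 765/3 = 255.
The remaining cell in row 3 is (3,1) = 255 − 161 = 94.
Column 1 must total 255; the given cells sum to 173, so (1,1) = 82.
The remaining cell in column 2 is (1,2) = 255 − 158 = 97.
Column 3 must total 255; the given cells sum to 179, so (1,3) = 76.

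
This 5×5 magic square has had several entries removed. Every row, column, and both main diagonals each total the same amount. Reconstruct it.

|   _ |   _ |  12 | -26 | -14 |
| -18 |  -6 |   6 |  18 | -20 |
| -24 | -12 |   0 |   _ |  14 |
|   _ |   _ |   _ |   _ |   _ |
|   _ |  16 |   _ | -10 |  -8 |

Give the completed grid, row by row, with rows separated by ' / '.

-2 10 12 -26 -14 / -18 -6 6 18 -20 / -24 -12 0 2 14 / 20 -28 -16 -4 8 / 4 16 -22 -10 -8

Row 2 is already complete: -18 + -6 + 6 + 18 + -20 = -20, so that is the magic constant.
Using row 3: -24 + (-12) + 0 + 14 + ? → (3,4) = -20 − (-22) = 2.
Column 4 needs -20; the known cells sum to -16, so (4,4) = -4.
The remaining cell in column 5 is (4,5) = -20 − (-28) = 8.
The remaining cell in main diagonal is (1,1) = -20 − (-18) = -2.
From row 1, -20 − (-2 + 12 + (-26) + (-14)) gives (1,2) = 10.
Column 2: 10 + (-6) + (-12) + 16 + ? = -20, so (4,2) = -28.
Anti-diagonal needs -20; the known cells sum to -24, so (5,1) = 4.
From row 5, -20 − (4 + 16 + (-10) + (-8)) gives (5,3) = -22.
Column 1 must total -20; the given cells sum to -40, so (4,1) = 20.
Column 3 must total -20; the given cells sum to -4, so (4,3) = -16.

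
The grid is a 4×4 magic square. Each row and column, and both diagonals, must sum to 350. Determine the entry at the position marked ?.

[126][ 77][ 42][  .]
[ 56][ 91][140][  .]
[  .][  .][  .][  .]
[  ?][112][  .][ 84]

Row 1 needs 350; the known cells sum to 245, so (1,4) = 105.
Row 2 needs 350; the known cells sum to 287, so (2,4) = 63.
From column 2, 350 − (77 + 91 + 112) gives (3,2) = 70.
Column 4 must total 350; the given cells sum to 252, so (3,4) = 98.
Main diagonal needs 350; the known cells sum to 301, so (3,3) = 49.
The remaining cell in anti-diagonal is (4,1) = 350 − 315 = 35.

35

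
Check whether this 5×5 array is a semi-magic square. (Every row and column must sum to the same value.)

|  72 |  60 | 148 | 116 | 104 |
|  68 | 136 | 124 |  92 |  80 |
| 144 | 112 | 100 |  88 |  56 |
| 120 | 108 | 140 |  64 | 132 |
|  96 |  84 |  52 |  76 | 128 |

Row 1: 72 + 60 + 148 + 116 + 104 = 500.
Row 2: 68 + 136 + 124 + 92 + 80 = 500.
Row 3: 144 + 112 + 100 + 88 + 56 = 500.
Row 4: 120 + 108 + 140 + 64 + 132 = 564.
Row 5: 96 + 84 + 52 + 76 + 128 = 436.
Column 1: 72 + 68 + 144 + 120 + 96 = 500.
Column 2: 60 + 136 + 112 + 108 + 84 = 500.
Column 3: 148 + 124 + 100 + 140 + 52 = 564.
Column 4: 116 + 92 + 88 + 64 + 76 = 436.
Column 5: 104 + 80 + 56 + 132 + 128 = 500.

No — column 4 sums to 436 but column 1 sums to 500.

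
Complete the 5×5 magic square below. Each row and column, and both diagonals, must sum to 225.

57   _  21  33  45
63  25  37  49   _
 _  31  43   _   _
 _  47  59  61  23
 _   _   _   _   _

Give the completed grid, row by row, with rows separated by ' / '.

57 69 21 33 45 / 63 25 37 49 51 / 29 31 43 55 67 / 35 47 59 61 23 / 41 53 65 27 39

Row 1: 57 + 21 + 33 + 45 + ? = 225, so (1,2) = 69.
From row 2, 225 − (63 + 25 + 37 + 49) gives (2,5) = 51.
The remaining cell in row 4 is (4,1) = 225 − 190 = 35.
Column 2: 69 + 25 + 31 + 47 + ? = 225, so (5,2) = 53.
Column 3 must total 225; the given cells sum to 160, so (5,3) = 65.
The remaining cell in main diagonal is (5,5) = 225 − 186 = 39.
Anti-diagonal must total 225; the given cells sum to 184, so (5,1) = 41.
Using row 5: 41 + 53 + 65 + 39 + ? → (5,4) = 225 − 198 = 27.
Column 1: 57 + 63 + 35 + 41 + ? = 225, so (3,1) = 29.
Column 4 must total 225; the given cells sum to 170, so (3,4) = 55.
Column 5 needs 225; the known cells sum to 158, so (3,5) = 67.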